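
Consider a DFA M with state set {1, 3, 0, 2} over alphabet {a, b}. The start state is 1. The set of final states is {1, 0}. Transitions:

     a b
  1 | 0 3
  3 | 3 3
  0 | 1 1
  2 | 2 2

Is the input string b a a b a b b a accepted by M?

start at 1
read 'b': 1 → 3
read 'a': 3 → 3
read 'a': 3 → 3
read 'b': 3 → 3
read 'a': 3 → 3
read 'b': 3 → 3
read 'b': 3 → 3
read 'a': 3 → 3
End state 3 is not accepting.

No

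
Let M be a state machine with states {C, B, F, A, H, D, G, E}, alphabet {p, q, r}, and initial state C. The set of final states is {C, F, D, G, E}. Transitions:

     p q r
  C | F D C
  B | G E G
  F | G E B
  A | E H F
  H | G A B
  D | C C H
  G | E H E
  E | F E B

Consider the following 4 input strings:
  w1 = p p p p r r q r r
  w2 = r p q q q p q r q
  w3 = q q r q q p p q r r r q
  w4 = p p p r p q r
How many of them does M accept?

w1: C → F → G → E → F → B → G → H → B → G  → end G, accepted
w2: C → C → F → E → E → E → F → E → B → E  → end E, accepted
w3: C → D → C → C → D → C → F → G → H → B → G → E → E  → end E, accepted
w4: C → F → G → E → B → G → H → B  → end B, rejected

3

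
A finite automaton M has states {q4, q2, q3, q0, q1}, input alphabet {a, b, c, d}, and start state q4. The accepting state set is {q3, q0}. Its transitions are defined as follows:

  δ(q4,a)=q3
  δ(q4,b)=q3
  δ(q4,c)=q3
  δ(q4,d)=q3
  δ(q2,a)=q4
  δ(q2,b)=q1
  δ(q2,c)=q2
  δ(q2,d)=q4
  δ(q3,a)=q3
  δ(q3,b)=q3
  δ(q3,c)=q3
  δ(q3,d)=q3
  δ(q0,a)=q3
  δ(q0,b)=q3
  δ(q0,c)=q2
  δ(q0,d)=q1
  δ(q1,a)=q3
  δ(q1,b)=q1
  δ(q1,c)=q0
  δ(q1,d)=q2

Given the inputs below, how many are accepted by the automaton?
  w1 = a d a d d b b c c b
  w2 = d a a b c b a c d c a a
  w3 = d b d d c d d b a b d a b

w1:
  start at q4
  read 'a': q4 → q3
  read 'd': q3 → q3
  read 'a': q3 → q3
  read 'd': q3 → q3
  read 'd': q3 → q3
  read 'b': q3 → q3
  read 'b': q3 → q3
  read 'c': q3 → q3
  read 'c': q3 → q3
  read 'b': q3 → q3
  end q3, accepted
w2:
  start at q4
  read 'd': q4 → q3
  read 'a': q3 → q3
  read 'a': q3 → q3
  read 'b': q3 → q3
  read 'c': q3 → q3
  read 'b': q3 → q3
  read 'a': q3 → q3
  read 'c': q3 → q3
  read 'd': q3 → q3
  read 'c': q3 → q3
  read 'a': q3 → q3
  read 'a': q3 → q3
  end q3, accepted
w3:
  start at q4
  read 'd': q4 → q3
  read 'b': q3 → q3
  read 'd': q3 → q3
  read 'd': q3 → q3
  read 'c': q3 → q3
  read 'd': q3 → q3
  read 'd': q3 → q3
  read 'b': q3 → q3
  read 'a': q3 → q3
  read 'b': q3 → q3
  read 'd': q3 → q3
  read 'a': q3 → q3
  read 'b': q3 → q3
  end q3, accepted

3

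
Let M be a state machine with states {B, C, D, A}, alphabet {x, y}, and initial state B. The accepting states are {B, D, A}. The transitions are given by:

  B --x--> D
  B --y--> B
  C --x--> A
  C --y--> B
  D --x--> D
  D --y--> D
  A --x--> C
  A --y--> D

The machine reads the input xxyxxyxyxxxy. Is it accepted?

B → D → D → D → D → D → D → D → D → D → D → D → D
End state D is accepting.

Yes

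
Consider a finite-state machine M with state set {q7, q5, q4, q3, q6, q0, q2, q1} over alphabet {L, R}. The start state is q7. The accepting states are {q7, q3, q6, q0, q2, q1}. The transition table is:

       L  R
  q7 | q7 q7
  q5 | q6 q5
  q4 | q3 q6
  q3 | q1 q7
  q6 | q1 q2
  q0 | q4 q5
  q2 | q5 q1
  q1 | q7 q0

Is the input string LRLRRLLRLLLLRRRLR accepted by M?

Yes

q7 → q7 → q7 → q7 → q7 → q7 → q7 → q7 → q7 → q7 → q7 → q7 → q7 → q7 → q7 → q7 → q7 → q7
End state q7 is accepting.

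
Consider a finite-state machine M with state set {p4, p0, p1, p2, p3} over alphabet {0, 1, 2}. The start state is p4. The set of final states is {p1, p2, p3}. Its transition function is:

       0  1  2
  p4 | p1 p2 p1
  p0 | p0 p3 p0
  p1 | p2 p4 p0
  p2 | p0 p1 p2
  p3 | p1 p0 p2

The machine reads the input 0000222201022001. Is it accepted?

p4 → p1 → p2 → p0 → p0 → p0 → p0 → p0 → p0 → p0 → p3 → p1 → p0 → p0 → p0 → p0 → p3
End state p3 is accepting.

Yes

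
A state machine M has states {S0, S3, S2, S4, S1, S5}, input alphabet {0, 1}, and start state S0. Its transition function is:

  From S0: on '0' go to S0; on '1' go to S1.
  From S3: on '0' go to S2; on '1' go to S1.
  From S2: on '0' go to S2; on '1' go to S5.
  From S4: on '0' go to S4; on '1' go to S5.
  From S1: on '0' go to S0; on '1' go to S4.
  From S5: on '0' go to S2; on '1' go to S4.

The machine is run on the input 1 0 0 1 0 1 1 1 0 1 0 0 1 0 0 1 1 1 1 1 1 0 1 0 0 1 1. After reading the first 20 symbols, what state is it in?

S0 → S1 → S0 → S0 → S1 → S0 → S1 → S4 → S5 → S2 → S5 → S2 → S2 → S5 → S2 → S2 → S5 → S4 → S5 → S4 → S5
After 20 symbols: S5.

S5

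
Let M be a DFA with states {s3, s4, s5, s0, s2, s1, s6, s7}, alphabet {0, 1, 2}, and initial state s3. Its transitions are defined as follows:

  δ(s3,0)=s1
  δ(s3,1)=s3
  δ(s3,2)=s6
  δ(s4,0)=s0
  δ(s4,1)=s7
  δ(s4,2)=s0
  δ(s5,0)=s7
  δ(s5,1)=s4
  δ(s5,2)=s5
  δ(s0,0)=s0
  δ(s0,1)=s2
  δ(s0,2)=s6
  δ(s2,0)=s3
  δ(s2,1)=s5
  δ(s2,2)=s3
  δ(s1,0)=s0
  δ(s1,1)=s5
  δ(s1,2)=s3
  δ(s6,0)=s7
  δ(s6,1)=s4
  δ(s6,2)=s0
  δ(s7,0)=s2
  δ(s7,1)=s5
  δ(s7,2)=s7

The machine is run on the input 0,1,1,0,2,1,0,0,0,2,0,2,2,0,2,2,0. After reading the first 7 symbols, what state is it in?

s0

start at s3
read '0': s3 → s1
read '1': s1 → s5
read '1': s5 → s4
read '0': s4 → s0
read '2': s0 → s6
read '1': s6 → s4
read '0': s4 → s0
After 7 symbols: s0.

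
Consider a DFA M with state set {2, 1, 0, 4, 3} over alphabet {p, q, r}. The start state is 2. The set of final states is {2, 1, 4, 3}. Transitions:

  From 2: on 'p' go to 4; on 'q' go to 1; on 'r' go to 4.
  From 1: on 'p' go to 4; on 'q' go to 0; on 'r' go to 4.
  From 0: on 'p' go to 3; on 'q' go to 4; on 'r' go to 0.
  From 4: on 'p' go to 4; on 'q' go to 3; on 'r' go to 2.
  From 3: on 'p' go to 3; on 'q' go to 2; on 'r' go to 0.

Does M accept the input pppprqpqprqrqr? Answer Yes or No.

Yes

start at 2
read 'p': 2 → 4
read 'p': 4 → 4
read 'p': 4 → 4
read 'p': 4 → 4
read 'r': 4 → 2
read 'q': 2 → 1
read 'p': 1 → 4
read 'q': 4 → 3
read 'p': 3 → 3
read 'r': 3 → 0
read 'q': 0 → 4
read 'r': 4 → 2
read 'q': 2 → 1
read 'r': 1 → 4
End state 4 is accepting.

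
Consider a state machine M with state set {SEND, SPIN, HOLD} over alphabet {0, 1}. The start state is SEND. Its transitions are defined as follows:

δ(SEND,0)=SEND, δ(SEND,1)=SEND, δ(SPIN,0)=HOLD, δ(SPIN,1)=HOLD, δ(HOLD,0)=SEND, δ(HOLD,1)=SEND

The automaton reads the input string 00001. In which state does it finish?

start at SEND
read '0': SEND → SEND
read '0': SEND → SEND
read '0': SEND → SEND
read '0': SEND → SEND
read '1': SEND → SEND

SEND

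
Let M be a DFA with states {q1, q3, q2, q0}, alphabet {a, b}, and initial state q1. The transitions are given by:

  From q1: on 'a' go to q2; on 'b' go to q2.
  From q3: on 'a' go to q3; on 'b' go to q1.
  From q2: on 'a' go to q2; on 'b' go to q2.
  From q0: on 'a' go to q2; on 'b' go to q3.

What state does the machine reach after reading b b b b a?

q1 → q2 → q2 → q2 → q2 → q2

q2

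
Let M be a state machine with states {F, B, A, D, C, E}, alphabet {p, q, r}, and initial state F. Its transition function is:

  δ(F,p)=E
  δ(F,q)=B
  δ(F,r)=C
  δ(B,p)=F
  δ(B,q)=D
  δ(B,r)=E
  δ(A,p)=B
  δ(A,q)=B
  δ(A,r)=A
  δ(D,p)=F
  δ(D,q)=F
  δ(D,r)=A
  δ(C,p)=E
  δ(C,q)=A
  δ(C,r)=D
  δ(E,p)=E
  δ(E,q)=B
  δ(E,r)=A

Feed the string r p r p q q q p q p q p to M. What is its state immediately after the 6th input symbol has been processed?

F

F → C → E → A → B → D → F
After 6 symbols: F.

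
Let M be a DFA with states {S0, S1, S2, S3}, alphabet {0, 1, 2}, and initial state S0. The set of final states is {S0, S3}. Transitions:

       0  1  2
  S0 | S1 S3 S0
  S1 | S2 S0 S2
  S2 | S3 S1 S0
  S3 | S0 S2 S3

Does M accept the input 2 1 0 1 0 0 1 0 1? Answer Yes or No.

Yes

S0 → S0 → S3 → S0 → S3 → S0 → S1 → S0 → S1 → S0
End state S0 is accepting.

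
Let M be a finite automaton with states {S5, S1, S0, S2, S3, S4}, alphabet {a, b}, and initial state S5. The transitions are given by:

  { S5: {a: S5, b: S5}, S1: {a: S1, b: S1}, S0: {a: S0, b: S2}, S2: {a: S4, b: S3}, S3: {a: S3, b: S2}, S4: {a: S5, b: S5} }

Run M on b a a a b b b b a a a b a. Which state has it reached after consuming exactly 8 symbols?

S5

S5 → S5 → S5 → S5 → S5 → S5 → S5 → S5 → S5
After 8 symbols: S5.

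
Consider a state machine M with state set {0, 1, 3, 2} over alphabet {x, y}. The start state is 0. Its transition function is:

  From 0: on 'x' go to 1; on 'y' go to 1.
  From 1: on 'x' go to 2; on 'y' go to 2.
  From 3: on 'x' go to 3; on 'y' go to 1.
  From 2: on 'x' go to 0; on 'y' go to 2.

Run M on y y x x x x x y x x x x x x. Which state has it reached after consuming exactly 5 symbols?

0 → 1 → 2 → 0 → 1 → 2
After 5 symbols: 2.

2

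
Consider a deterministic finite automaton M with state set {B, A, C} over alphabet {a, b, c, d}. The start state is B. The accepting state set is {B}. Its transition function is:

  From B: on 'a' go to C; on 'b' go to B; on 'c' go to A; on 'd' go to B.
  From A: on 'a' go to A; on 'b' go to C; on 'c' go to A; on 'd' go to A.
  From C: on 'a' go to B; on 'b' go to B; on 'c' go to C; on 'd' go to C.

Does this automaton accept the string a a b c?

No

Trace: B -a-> C -a-> B -b-> B -c-> A
End state A is not accepting.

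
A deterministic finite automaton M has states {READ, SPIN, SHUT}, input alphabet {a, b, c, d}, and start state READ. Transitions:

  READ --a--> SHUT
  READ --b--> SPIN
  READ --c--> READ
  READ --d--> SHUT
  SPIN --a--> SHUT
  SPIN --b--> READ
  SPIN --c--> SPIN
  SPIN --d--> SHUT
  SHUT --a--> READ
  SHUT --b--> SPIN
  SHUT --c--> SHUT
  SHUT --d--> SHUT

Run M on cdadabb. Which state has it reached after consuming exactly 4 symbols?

Trace: READ -c-> READ -d-> SHUT -a-> READ -d-> SHUT
After 4 symbols: SHUT.

SHUT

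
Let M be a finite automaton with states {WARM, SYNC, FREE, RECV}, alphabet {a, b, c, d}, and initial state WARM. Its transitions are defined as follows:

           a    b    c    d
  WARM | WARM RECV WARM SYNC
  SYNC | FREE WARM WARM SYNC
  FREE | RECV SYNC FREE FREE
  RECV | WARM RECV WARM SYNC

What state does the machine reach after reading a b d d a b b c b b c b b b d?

start at WARM
read 'a': WARM → WARM
read 'b': WARM → RECV
read 'd': RECV → SYNC
read 'd': SYNC → SYNC
read 'a': SYNC → FREE
read 'b': FREE → SYNC
read 'b': SYNC → WARM
read 'c': WARM → WARM
read 'b': WARM → RECV
read 'b': RECV → RECV
read 'c': RECV → WARM
read 'b': WARM → RECV
read 'b': RECV → RECV
read 'b': RECV → RECV
read 'd': RECV → SYNC

SYNC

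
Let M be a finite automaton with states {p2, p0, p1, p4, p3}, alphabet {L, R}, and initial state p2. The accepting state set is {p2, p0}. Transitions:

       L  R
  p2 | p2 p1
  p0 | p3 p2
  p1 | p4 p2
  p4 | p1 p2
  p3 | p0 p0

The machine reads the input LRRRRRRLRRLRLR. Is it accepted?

start at p2
read 'L': p2 → p2
read 'R': p2 → p1
read 'R': p1 → p2
read 'R': p2 → p1
read 'R': p1 → p2
read 'R': p2 → p1
read 'R': p1 → p2
read 'L': p2 → p2
read 'R': p2 → p1
read 'R': p1 → p2
read 'L': p2 → p2
read 'R': p2 → p1
read 'L': p1 → p4
read 'R': p4 → p2
End state p2 is accepting.

Yes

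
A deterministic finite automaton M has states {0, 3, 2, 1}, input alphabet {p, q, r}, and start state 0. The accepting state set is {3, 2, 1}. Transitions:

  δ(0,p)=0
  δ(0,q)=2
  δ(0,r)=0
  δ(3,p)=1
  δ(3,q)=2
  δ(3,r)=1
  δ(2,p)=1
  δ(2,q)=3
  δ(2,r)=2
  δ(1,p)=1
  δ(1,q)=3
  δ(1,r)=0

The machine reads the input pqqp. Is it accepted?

Yes

Trace: 0 -p-> 0 -q-> 2 -q-> 3 -p-> 1
End state 1 is accepting.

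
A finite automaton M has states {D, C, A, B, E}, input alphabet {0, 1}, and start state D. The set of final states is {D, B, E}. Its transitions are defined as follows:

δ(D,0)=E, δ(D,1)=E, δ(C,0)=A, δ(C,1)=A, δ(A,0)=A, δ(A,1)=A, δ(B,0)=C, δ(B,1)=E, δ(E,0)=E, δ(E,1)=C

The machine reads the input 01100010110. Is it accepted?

start at D
read '0': D → E
read '1': E → C
read '1': C → A
read '0': A → A
read '0': A → A
read '0': A → A
read '1': A → A
read '0': A → A
read '1': A → A
read '1': A → A
read '0': A → A
End state A is not accepting.

No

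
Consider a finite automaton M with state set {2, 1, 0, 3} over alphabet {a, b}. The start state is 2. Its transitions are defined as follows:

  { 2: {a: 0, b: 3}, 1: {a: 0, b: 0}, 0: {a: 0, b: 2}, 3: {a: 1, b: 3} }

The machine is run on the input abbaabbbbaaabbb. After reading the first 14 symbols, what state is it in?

3

2 → 0 → 2 → 3 → 1 → 0 → 2 → 3 → 3 → 3 → 1 → 0 → 0 → 2 → 3
After 14 symbols: 3.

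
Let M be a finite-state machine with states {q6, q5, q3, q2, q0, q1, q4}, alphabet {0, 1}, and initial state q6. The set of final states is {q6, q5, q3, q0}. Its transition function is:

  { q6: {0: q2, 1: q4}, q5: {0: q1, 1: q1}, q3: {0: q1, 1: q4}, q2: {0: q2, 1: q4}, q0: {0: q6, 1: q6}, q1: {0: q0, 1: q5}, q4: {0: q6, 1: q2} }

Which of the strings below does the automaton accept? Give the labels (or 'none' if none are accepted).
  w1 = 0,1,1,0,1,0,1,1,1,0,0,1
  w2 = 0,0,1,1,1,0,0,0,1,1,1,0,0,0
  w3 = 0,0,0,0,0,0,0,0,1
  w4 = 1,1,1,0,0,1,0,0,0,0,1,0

w4

w1:
  start at q6
  read '0': q6 → q2
  read '1': q2 → q4
  read '1': q4 → q2
  read '0': q2 → q2
  read '1': q2 → q4
  read '0': q4 → q6
  read '1': q6 → q4
  read '1': q4 → q2
  read '1': q2 → q4
  read '0': q4 → q6
  read '0': q6 → q2
  read '1': q2 → q4
  end q4, rejected
w2:
  start at q6
  read '0': q6 → q2
  read '0': q2 → q2
  read '1': q2 → q4
  read '1': q4 → q2
  read '1': q2 → q4
  read '0': q4 → q6
  read '0': q6 → q2
  read '0': q2 → q2
  read '1': q2 → q4
  read '1': q4 → q2
  read '1': q2 → q4
  read '0': q4 → q6
  read '0': q6 → q2
  read '0': q2 → q2
  end q2, rejected
w3:
  start at q6
  read '0': q6 → q2
  read '0': q2 → q2
  read '0': q2 → q2
  read '0': q2 → q2
  read '0': q2 → q2
  read '0': q2 → q2
  read '0': q2 → q2
  read '0': q2 → q2
  read '1': q2 → q4
  end q4, rejected
w4:
  start at q6
  read '1': q6 → q4
  read '1': q4 → q2
  read '1': q2 → q4
  read '0': q4 → q6
  read '0': q6 → q2
  read '1': q2 → q4
  read '0': q4 → q6
  read '0': q6 → q2
  read '0': q2 → q2
  read '0': q2 → q2
  read '1': q2 → q4
  read '0': q4 → q6
  end q6, accepted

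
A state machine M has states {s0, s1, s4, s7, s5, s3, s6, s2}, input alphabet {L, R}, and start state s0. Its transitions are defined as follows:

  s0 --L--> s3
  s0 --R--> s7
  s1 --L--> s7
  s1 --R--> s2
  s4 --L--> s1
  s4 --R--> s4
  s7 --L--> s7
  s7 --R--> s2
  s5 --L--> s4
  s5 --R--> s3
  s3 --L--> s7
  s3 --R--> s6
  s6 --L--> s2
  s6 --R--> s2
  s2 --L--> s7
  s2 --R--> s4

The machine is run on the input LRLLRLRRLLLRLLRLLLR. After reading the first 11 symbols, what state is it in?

s7

start at s0
read 'L': s0 → s3
read 'R': s3 → s6
read 'L': s6 → s2
read 'L': s2 → s7
read 'R': s7 → s2
read 'L': s2 → s7
read 'R': s7 → s2
read 'R': s2 → s4
read 'L': s4 → s1
read 'L': s1 → s7
read 'L': s7 → s7
After 11 symbols: s7.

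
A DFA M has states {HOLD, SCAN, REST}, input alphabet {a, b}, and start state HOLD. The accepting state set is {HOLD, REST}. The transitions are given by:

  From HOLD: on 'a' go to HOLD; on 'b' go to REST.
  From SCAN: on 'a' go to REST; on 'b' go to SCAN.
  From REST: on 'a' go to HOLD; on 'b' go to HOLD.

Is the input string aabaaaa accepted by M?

HOLD → HOLD → HOLD → REST → HOLD → HOLD → HOLD → HOLD
End state HOLD is accepting.

Yes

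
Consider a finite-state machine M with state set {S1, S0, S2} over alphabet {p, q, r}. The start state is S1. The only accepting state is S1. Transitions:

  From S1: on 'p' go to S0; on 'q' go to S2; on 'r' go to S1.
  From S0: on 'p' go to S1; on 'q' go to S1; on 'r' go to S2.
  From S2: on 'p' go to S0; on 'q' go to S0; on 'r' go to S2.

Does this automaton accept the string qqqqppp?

No

S1 → S2 → S0 → S1 → S2 → S0 → S1 → S0
End state S0 is not accepting.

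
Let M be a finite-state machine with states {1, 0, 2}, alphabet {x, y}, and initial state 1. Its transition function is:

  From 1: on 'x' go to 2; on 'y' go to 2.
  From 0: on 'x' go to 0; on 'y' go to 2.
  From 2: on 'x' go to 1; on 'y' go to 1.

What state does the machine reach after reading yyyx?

Trace: 1 -y-> 2 -y-> 1 -y-> 2 -x-> 1

1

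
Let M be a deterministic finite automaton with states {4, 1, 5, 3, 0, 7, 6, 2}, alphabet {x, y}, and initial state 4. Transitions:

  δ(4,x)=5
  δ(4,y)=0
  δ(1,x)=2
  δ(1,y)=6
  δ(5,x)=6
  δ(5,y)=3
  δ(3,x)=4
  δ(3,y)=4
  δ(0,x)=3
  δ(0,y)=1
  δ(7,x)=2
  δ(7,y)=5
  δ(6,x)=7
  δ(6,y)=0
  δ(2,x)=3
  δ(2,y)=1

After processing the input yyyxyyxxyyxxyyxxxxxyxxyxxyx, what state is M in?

4 → 0 → 1 → 6 → 7 → 5 → 3 → 4 → 5 → 3 → 4 → 5 → 6 → 0 → 1 → 2 → 3 → 4 → 5 → 6 → 0 → 3 → 4 → 0 → 3 → 4 → 0 → 3

3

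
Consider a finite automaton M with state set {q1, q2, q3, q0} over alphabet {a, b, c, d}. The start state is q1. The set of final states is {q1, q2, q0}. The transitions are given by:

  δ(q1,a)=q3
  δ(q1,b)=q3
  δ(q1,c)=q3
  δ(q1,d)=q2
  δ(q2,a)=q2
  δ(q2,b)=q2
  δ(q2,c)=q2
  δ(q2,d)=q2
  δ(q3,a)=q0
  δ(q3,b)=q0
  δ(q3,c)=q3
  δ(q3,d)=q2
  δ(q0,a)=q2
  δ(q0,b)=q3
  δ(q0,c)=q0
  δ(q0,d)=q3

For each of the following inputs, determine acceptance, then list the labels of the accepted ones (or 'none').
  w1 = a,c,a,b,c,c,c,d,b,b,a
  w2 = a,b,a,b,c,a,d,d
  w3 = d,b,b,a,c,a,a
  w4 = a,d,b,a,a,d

w1: q1 → q3 → q3 → q0 → q3 → q3 → q3 → q3 → q2 → q2 → q2 → q2  → end q2, accepted
w2: q1 → q3 → q0 → q2 → q2 → q2 → q2 → q2 → q2  → end q2, accepted
w3: q1 → q2 → q2 → q2 → q2 → q2 → q2 → q2  → end q2, accepted
w4: q1 → q3 → q2 → q2 → q2 → q2 → q2  → end q2, accepted

w1, w2, w3, w4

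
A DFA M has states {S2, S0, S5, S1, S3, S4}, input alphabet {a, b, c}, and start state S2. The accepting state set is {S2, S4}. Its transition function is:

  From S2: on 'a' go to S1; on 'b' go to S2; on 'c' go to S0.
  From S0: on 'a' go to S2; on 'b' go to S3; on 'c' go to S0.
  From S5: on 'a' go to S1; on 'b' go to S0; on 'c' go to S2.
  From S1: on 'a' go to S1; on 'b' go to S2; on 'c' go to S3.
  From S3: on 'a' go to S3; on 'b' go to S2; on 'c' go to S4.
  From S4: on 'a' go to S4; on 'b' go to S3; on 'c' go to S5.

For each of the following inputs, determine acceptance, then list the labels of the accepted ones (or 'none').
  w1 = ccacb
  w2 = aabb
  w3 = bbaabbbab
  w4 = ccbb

w2, w3, w4

w1: S2 → S0 → S0 → S2 → S0 → S3  → end S3, rejected
w2: S2 → S1 → S1 → S2 → S2  → end S2, accepted
w3: S2 → S2 → S2 → S1 → S1 → S2 → S2 → S2 → S1 → S2  → end S2, accepted
w4: S2 → S0 → S0 → S3 → S2  → end S2, accepted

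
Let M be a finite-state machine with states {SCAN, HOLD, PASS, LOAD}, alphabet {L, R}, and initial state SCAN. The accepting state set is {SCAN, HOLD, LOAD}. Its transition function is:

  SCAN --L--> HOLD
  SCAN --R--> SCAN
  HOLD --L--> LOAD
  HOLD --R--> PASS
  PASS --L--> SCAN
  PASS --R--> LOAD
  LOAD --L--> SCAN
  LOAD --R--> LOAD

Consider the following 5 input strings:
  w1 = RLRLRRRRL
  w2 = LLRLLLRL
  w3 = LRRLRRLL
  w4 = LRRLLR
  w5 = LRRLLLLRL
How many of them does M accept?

4

w1:
  start at SCAN
  read 'R': SCAN → SCAN
  read 'L': SCAN → HOLD
  read 'R': HOLD → PASS
  read 'L': PASS → SCAN
  read 'R': SCAN → SCAN
  read 'R': SCAN → SCAN
  read 'R': SCAN → SCAN
  read 'R': SCAN → SCAN
  read 'L': SCAN → HOLD
  end HOLD, accepted
w2:
  start at SCAN
  read 'L': SCAN → HOLD
  read 'L': HOLD → LOAD
  read 'R': LOAD → LOAD
  read 'L': LOAD → SCAN
  read 'L': SCAN → HOLD
  read 'L': HOLD → LOAD
  read 'R': LOAD → LOAD
  read 'L': LOAD → SCAN
  end SCAN, accepted
w3:
  start at SCAN
  read 'L': SCAN → HOLD
  read 'R': HOLD → PASS
  read 'R': PASS → LOAD
  read 'L': LOAD → SCAN
  read 'R': SCAN → SCAN
  read 'R': SCAN → SCAN
  read 'L': SCAN → HOLD
  read 'L': HOLD → LOAD
  end LOAD, accepted
w4:
  start at SCAN
  read 'L': SCAN → HOLD
  read 'R': HOLD → PASS
  read 'R': PASS → LOAD
  read 'L': LOAD → SCAN
  read 'L': SCAN → HOLD
  read 'R': HOLD → PASS
  end PASS, rejected
w5:
  start at SCAN
  read 'L': SCAN → HOLD
  read 'R': HOLD → PASS
  read 'R': PASS → LOAD
  read 'L': LOAD → SCAN
  read 'L': SCAN → HOLD
  read 'L': HOLD → LOAD
  read 'L': LOAD → SCAN
  read 'R': SCAN → SCAN
  read 'L': SCAN → HOLD
  end HOLD, accepted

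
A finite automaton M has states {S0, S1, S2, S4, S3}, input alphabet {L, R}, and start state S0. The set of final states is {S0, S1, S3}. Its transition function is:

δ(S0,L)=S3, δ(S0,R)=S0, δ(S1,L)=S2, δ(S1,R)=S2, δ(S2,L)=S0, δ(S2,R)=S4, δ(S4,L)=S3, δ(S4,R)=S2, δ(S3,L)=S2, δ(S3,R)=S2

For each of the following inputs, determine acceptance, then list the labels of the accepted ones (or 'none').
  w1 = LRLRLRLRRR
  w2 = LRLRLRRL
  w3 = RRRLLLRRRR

w1: S0 → S3 → S2 → S0 → S0 → S3 → S2 → S0 → S0 → S0 → S0  → end S0, accepted
w2: S0 → S3 → S2 → S0 → S0 → S3 → S2 → S4 → S3  → end S3, accepted
w3: S0 → S0 → S0 → S0 → S3 → S2 → S0 → S0 → S0 → S0 → S0  → end S0, accepted

w1, w2, w3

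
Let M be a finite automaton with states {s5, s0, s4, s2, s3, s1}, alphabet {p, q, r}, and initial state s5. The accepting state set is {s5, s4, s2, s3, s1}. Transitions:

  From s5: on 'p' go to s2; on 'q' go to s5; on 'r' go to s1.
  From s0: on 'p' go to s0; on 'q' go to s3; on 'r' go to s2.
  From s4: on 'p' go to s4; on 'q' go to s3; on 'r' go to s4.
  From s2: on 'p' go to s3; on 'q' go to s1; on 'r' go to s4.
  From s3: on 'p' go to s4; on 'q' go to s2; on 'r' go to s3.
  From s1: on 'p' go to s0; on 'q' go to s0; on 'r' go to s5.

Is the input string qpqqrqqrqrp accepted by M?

Yes

start at s5
read 'q': s5 → s5
read 'p': s5 → s2
read 'q': s2 → s1
read 'q': s1 → s0
read 'r': s0 → s2
read 'q': s2 → s1
read 'q': s1 → s0
read 'r': s0 → s2
read 'q': s2 → s1
read 'r': s1 → s5
read 'p': s5 → s2
End state s2 is accepting.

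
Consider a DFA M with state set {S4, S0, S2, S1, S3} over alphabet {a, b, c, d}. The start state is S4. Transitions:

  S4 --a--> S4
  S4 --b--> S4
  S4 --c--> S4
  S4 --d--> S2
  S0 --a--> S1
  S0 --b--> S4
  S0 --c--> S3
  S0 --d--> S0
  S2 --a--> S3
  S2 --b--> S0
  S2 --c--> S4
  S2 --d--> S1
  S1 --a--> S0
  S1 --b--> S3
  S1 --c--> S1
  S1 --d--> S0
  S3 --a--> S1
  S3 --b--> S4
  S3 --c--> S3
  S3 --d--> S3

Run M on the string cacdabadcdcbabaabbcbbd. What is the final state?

S4 → S4 → S4 → S4 → S2 → S3 → S4 → S4 → S2 → S4 → S2 → S4 → S4 → S4 → S4 → S4 → S4 → S4 → S4 → S4 → S4 → S4 → S2

S2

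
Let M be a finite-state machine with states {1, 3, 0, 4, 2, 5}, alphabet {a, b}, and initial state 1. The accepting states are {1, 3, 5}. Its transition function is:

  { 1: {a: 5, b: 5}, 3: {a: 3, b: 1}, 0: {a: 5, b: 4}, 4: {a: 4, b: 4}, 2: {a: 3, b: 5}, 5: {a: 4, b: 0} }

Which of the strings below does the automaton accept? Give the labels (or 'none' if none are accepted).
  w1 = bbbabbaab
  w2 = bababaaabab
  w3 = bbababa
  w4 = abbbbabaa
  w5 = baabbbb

w3

w1: 1 → 5 → 0 → 4 → 4 → 4 → 4 → 4 → 4 → 4  → end 4, rejected
w2: 1 → 5 → 4 → 4 → 4 → 4 → 4 → 4 → 4 → 4 → 4 → 4  → end 4, rejected
w3: 1 → 5 → 0 → 5 → 0 → 5 → 0 → 5  → end 5, accepted
w4: 1 → 5 → 0 → 4 → 4 → 4 → 4 → 4 → 4 → 4  → end 4, rejected
w5: 1 → 5 → 4 → 4 → 4 → 4 → 4 → 4  → end 4, rejected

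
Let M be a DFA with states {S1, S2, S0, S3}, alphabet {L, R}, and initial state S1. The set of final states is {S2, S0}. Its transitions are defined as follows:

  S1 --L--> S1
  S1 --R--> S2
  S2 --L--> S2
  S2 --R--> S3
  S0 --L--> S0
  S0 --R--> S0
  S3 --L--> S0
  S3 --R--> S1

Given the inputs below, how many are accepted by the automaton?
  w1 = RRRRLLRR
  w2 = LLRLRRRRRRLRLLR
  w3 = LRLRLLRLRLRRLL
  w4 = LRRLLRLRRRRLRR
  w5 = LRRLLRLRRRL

w1: S1 → S2 → S3 → S1 → S2 → S2 → S2 → S3 → S1  → end S1, rejected
w2: S1 → S1 → S1 → S2 → S2 → S3 → S1 → S2 → S3 → S1 → S2 → S2 → S3 → S0 → S0 → S0  → end S0, accepted
w3: S1 → S1 → S2 → S2 → S3 → S0 → S0 → S0 → S0 → S0 → S0 → S0 → S0 → S0 → S0  → end S0, accepted
w4: S1 → S1 → S2 → S3 → S0 → S0 → S0 → S0 → S0 → S0 → S0 → S0 → S0 → S0 → S0  → end S0, accepted
w5: S1 → S1 → S2 → S3 → S0 → S0 → S0 → S0 → S0 → S0 → S0 → S0  → end S0, accepted

4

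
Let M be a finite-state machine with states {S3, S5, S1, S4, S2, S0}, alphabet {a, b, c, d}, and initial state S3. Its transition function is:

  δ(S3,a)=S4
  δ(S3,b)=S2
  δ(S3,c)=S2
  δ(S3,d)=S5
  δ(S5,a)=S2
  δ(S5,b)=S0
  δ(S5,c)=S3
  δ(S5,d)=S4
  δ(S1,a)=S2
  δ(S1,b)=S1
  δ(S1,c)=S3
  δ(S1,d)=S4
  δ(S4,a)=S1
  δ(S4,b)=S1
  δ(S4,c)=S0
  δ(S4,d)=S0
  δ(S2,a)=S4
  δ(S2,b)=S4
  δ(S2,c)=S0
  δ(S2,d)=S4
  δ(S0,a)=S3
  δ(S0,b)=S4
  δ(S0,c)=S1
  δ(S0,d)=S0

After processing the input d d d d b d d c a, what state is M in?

start at S3
read 'd': S3 → S5
read 'd': S5 → S4
read 'd': S4 → S0
read 'd': S0 → S0
read 'b': S0 → S4
read 'd': S4 → S0
read 'd': S0 → S0
read 'c': S0 → S1
read 'a': S1 → S2

S2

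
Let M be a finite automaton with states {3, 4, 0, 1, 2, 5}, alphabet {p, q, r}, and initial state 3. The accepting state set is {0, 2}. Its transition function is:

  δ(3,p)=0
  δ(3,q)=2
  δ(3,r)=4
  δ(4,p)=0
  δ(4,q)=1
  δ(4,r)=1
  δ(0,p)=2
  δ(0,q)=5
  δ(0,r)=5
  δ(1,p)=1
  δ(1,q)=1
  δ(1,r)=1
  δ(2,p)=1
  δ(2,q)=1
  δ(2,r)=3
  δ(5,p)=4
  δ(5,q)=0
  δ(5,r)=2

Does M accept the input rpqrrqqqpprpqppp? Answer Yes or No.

Trace: 3 -r-> 4 -p-> 0 -q-> 5 -r-> 2 -r-> 3 -q-> 2 -q-> 1 -q-> 1 -p-> 1 -p-> 1 -r-> 1 -p-> 1 -q-> 1 -p-> 1 -p-> 1 -p-> 1
End state 1 is not accepting.

No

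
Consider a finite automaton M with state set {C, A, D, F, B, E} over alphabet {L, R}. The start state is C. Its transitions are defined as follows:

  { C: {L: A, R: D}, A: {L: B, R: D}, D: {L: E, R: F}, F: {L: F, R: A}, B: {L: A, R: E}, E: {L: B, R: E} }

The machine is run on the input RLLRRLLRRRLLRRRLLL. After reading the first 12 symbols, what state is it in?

C → D → E → B → E → E → B → A → D → F → A → B → A
After 12 symbols: A.

A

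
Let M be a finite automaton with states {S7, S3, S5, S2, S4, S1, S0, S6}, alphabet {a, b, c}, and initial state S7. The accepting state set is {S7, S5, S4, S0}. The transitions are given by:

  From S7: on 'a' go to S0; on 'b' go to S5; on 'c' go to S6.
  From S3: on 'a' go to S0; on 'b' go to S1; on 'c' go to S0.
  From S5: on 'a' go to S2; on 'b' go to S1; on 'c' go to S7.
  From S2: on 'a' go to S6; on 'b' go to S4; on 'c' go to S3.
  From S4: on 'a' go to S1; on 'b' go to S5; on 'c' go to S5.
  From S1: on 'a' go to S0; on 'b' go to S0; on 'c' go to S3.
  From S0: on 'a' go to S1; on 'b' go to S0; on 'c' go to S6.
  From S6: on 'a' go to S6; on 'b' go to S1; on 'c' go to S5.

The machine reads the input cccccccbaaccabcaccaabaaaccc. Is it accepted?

start at S7
read 'c': S7 → S6
read 'c': S6 → S5
read 'c': S5 → S7
read 'c': S7 → S6
read 'c': S6 → S5
read 'c': S5 → S7
read 'c': S7 → S6
read 'b': S6 → S1
read 'a': S1 → S0
read 'a': S0 → S1
read 'c': S1 → S3
read 'c': S3 → S0
read 'a': S0 → S1
read 'b': S1 → S0
read 'c': S0 → S6
read 'a': S6 → S6
read 'c': S6 → S5
read 'c': S5 → S7
read 'a': S7 → S0
read 'a': S0 → S1
read 'b': S1 → S0
read 'a': S0 → S1
read 'a': S1 → S0
read 'a': S0 → S1
read 'c': S1 → S3
read 'c': S3 → S0
read 'c': S0 → S6
End state S6 is not accepting.

No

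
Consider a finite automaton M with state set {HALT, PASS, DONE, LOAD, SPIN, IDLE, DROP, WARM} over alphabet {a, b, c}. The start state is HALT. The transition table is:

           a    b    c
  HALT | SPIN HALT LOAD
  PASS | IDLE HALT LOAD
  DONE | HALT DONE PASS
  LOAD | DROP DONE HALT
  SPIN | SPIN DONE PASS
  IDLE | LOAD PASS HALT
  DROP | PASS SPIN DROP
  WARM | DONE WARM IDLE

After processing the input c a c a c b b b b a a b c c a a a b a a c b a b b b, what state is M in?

Trace: HALT -c-> LOAD -a-> DROP -c-> DROP -a-> PASS -c-> LOAD -b-> DONE -b-> DONE -b-> DONE -b-> DONE -a-> HALT -a-> SPIN -b-> DONE -c-> PASS -c-> LOAD -a-> DROP -a-> PASS -a-> IDLE -b-> PASS -a-> IDLE -a-> LOAD -c-> HALT -b-> HALT -a-> SPIN -b-> DONE -b-> DONE -b-> DONE

DONE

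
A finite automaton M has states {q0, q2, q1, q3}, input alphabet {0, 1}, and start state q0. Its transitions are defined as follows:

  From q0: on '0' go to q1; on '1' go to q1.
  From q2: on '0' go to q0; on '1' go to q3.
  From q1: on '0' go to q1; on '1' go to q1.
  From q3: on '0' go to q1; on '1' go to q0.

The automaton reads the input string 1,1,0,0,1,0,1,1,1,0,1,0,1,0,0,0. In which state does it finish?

q0 → q1 → q1 → q1 → q1 → q1 → q1 → q1 → q1 → q1 → q1 → q1 → q1 → q1 → q1 → q1 → q1

q1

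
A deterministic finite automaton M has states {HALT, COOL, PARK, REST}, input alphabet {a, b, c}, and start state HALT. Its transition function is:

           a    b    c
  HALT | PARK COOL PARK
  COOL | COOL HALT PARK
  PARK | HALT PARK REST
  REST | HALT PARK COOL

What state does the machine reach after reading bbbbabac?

HALT → COOL → HALT → COOL → HALT → PARK → PARK → HALT → PARK

PARK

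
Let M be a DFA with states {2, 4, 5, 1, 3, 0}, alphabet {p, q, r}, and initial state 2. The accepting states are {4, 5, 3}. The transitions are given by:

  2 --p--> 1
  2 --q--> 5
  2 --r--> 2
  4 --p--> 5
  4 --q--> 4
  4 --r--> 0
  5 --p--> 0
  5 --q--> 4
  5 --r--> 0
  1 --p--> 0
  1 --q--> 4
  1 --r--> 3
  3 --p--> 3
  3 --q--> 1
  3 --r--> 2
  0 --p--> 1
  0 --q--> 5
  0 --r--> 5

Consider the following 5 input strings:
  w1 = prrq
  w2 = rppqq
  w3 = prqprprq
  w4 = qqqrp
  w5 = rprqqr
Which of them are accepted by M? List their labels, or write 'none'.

w1: Trace: 2 -p-> 1 -r-> 3 -r-> 2 -q-> 5  → end 5, accepted
w2: Trace: 2 -r-> 2 -p-> 1 -p-> 0 -q-> 5 -q-> 4  → end 4, accepted
w3: Trace: 2 -p-> 1 -r-> 3 -q-> 1 -p-> 0 -r-> 5 -p-> 0 -r-> 5 -q-> 4  → end 4, accepted
w4: Trace: 2 -q-> 5 -q-> 4 -q-> 4 -r-> 0 -p-> 1  → end 1, rejected
w5: Trace: 2 -r-> 2 -p-> 1 -r-> 3 -q-> 1 -q-> 4 -r-> 0  → end 0, rejected

w1, w2, w3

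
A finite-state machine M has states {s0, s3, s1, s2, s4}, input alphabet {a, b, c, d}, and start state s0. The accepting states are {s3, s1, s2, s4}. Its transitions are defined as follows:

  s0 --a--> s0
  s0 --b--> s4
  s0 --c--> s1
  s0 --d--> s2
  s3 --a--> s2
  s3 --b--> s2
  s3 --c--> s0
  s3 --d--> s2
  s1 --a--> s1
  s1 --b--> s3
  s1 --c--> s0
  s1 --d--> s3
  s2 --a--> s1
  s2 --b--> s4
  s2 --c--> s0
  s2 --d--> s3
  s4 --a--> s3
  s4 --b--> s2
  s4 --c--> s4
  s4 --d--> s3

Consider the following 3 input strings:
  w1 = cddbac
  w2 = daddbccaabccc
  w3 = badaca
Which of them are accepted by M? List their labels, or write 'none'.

w2

w1: Trace: s0 -c-> s1 -d-> s3 -d-> s2 -b-> s4 -a-> s3 -c-> s0  → end s0, rejected
w2: Trace: s0 -d-> s2 -a-> s1 -d-> s3 -d-> s2 -b-> s4 -c-> s4 -c-> s4 -a-> s3 -a-> s2 -b-> s4 -c-> s4 -c-> s4 -c-> s4  → end s4, accepted
w3: Trace: s0 -b-> s4 -a-> s3 -d-> s2 -a-> s1 -c-> s0 -a-> s0  → end s0, rejected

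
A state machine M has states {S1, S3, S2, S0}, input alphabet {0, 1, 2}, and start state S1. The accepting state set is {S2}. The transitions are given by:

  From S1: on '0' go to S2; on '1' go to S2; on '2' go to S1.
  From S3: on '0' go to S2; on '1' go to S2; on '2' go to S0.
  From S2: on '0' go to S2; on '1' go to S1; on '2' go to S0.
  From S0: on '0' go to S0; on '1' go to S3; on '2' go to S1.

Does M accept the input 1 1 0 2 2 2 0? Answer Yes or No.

Yes

S1 → S2 → S1 → S2 → S0 → S1 → S1 → S2
End state S2 is accepting.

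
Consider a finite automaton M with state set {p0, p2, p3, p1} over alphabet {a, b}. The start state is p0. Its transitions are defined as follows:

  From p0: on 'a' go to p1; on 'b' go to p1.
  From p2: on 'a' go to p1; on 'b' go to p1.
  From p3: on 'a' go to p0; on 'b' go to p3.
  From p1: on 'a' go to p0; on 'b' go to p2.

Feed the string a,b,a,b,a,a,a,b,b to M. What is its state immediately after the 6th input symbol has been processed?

p0

Trace: p0 -a-> p1 -b-> p2 -a-> p1 -b-> p2 -a-> p1 -a-> p0
After 6 symbols: p0.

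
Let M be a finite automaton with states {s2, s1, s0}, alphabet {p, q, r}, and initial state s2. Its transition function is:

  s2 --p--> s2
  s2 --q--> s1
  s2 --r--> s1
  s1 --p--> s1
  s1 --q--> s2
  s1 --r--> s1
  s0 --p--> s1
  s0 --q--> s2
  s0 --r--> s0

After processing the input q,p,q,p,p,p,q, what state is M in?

start at s2
read 'q': s2 → s1
read 'p': s1 → s1
read 'q': s1 → s2
read 'p': s2 → s2
read 'p': s2 → s2
read 'p': s2 → s2
read 'q': s2 → s1

s1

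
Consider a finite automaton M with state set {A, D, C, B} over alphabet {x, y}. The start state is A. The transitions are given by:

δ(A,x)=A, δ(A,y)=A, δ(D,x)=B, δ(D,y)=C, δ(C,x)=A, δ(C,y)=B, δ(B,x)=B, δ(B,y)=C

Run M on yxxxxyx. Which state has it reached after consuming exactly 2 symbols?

A

A → A → A
After 2 symbols: A.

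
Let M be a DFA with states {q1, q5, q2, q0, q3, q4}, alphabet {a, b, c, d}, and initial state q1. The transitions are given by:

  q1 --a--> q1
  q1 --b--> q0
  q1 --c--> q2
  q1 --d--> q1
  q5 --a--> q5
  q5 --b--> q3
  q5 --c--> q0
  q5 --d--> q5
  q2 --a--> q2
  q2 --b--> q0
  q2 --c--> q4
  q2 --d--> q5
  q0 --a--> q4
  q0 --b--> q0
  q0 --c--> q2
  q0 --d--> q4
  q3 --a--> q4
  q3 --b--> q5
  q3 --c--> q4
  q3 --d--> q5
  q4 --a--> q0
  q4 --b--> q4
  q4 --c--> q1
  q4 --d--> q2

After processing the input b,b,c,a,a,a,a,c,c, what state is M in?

q1

q1 → q0 → q0 → q2 → q2 → q2 → q2 → q2 → q4 → q1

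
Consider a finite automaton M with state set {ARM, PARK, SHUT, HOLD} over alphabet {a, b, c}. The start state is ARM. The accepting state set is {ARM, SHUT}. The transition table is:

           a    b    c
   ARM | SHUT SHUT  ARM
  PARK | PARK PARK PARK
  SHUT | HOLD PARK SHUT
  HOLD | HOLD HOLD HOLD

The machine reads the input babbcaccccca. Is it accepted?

No

Trace: ARM -b-> SHUT -a-> HOLD -b-> HOLD -b-> HOLD -c-> HOLD -a-> HOLD -c-> HOLD -c-> HOLD -c-> HOLD -c-> HOLD -c-> HOLD -a-> HOLD
End state HOLD is not accepting.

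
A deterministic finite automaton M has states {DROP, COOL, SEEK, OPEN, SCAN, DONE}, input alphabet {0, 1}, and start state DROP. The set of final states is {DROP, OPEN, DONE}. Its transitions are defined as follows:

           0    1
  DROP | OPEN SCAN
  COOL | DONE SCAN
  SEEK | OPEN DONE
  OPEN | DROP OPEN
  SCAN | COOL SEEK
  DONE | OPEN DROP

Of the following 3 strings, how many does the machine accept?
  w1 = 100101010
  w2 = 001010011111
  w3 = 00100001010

1

w1: DROP → SCAN → COOL → DONE → DROP → OPEN → OPEN → DROP → SCAN → COOL  → end COOL, rejected
w2: DROP → OPEN → DROP → SCAN → COOL → SCAN → COOL → DONE → DROP → SCAN → SEEK → DONE → DROP  → end DROP, accepted
w3: DROP → OPEN → DROP → SCAN → COOL → DONE → OPEN → DROP → SCAN → COOL → SCAN → COOL  → end COOL, rejected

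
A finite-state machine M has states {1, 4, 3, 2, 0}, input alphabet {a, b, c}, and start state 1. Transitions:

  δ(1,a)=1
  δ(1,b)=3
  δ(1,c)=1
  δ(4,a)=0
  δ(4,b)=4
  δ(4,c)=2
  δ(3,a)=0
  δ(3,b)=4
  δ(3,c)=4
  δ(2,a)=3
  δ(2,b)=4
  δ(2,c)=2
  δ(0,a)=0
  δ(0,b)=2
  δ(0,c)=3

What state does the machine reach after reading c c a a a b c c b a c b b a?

0

Trace: 1 -c-> 1 -c-> 1 -a-> 1 -a-> 1 -a-> 1 -b-> 3 -c-> 4 -c-> 2 -b-> 4 -a-> 0 -c-> 3 -b-> 4 -b-> 4 -a-> 0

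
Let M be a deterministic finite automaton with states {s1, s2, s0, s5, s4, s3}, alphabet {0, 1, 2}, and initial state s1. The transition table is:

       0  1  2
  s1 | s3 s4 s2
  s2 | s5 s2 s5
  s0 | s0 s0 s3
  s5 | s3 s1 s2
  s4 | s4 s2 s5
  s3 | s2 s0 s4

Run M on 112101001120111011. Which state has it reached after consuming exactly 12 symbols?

Trace: s1 -1-> s4 -1-> s2 -2-> s5 -1-> s1 -0-> s3 -1-> s0 -0-> s0 -0-> s0 -1-> s0 -1-> s0 -2-> s3 -0-> s2
After 12 symbols: s2.

s2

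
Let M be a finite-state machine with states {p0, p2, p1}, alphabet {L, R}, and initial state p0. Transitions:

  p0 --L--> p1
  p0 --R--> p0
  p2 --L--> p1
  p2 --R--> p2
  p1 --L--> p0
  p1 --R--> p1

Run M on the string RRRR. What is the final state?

Trace: p0 -R-> p0 -R-> p0 -R-> p0 -R-> p0

p0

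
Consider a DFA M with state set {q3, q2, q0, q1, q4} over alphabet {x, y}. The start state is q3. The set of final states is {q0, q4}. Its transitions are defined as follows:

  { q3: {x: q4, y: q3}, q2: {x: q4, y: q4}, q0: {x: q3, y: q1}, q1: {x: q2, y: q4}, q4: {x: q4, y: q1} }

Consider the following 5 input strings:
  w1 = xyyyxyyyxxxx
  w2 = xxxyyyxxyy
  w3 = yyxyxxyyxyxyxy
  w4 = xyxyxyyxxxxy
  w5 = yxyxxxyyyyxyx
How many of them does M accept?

2

w1: Trace: q3 -x-> q4 -y-> q1 -y-> q4 -y-> q1 -x-> q2 -y-> q4 -y-> q1 -y-> q4 -x-> q4 -x-> q4 -x-> q4 -x-> q4  → end q4, accepted
w2: Trace: q3 -x-> q4 -x-> q4 -x-> q4 -y-> q1 -y-> q4 -y-> q1 -x-> q2 -x-> q4 -y-> q1 -y-> q4  → end q4, accepted
w3: Trace: q3 -y-> q3 -y-> q3 -x-> q4 -y-> q1 -x-> q2 -x-> q4 -y-> q1 -y-> q4 -x-> q4 -y-> q1 -x-> q2 -y-> q4 -x-> q4 -y-> q1  → end q1, rejected
w4: Trace: q3 -x-> q4 -y-> q1 -x-> q2 -y-> q4 -x-> q4 -y-> q1 -y-> q4 -x-> q4 -x-> q4 -x-> q4 -x-> q4 -y-> q1  → end q1, rejected
w5: Trace: q3 -y-> q3 -x-> q4 -y-> q1 -x-> q2 -x-> q4 -x-> q4 -y-> q1 -y-> q4 -y-> q1 -y-> q4 -x-> q4 -y-> q1 -x-> q2  → end q2, rejected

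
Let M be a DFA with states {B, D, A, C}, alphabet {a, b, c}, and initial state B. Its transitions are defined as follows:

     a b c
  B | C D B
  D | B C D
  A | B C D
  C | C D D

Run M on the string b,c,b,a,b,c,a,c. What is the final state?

B

B → D → D → C → C → D → D → B → B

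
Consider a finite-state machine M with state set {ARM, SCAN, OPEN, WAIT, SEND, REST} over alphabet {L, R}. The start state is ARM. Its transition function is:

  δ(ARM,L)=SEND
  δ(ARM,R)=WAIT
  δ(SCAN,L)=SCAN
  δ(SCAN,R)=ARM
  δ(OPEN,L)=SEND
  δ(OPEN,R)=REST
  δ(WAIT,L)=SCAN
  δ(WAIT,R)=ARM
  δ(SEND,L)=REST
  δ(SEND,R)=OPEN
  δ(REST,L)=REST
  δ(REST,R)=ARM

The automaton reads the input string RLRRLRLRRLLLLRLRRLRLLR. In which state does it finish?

ARM → WAIT → SCAN → ARM → WAIT → SCAN → ARM → SEND → OPEN → REST → REST → REST → REST → REST → ARM → SEND → OPEN → REST → REST → ARM → SEND → REST → ARM

ARM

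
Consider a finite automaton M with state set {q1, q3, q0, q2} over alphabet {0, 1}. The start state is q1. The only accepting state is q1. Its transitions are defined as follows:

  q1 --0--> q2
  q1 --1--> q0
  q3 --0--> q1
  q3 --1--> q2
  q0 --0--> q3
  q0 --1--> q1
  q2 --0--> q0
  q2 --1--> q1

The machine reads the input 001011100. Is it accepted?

No

q1 → q2 → q0 → q1 → q2 → q1 → q0 → q1 → q2 → q0
End state q0 is not accepting.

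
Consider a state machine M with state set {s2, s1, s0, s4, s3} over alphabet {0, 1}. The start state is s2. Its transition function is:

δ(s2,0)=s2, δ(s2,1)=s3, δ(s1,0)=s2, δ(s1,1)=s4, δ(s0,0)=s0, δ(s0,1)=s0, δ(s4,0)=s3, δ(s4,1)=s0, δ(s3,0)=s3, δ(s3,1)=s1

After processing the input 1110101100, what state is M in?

start at s2
read '1': s2 → s3
read '1': s3 → s1
read '1': s1 → s4
read '0': s4 → s3
read '1': s3 → s1
read '0': s1 → s2
read '1': s2 → s3
read '1': s3 → s1
read '0': s1 → s2
read '0': s2 → s2

s2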